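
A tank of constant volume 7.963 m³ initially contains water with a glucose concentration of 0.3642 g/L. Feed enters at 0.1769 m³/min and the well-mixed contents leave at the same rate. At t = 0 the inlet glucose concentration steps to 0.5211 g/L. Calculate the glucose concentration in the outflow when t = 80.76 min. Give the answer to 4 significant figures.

Unsteady species balance (constant V, well mixed): V dC/dt = Q(C_in − C).
Rewrite as dC/dt + C/τ = C_in/τ, τ = V/Q = 45.0141 min.
C approaches C_in exponentially: C(t) = C_in + (C₀ − C_in) e^(−t/τ).
C(80.76) = 0.5211 + (0.3642 − 0.5211)·e^(−80.76/45.0141) = 0.5211 + (-0.156900)·0.166276 = 0.495011 g/L.

0.4950 g/L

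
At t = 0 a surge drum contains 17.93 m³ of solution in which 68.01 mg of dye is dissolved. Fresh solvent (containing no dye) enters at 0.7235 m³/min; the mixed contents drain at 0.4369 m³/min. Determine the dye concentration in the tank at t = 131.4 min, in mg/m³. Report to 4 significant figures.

0.2180 mg/m³

Total volume: dV/dt = Q_in − Q_out = 0.286600 m³/min, so V(t) = 17.93 + 0.286600 t and V(131.4) = 55.5892 m³.
No dye enters, so dm/dt = −Q_out · (m/V).
Separate: dm/m = −Q_out dt/V(t) ⇒ ln(m/m₀) = −(Q_out/(Q_in−Q_out)) ln(V/V₀).
m = m₀ (V₀/V)^(Q_out/(Q_in−Q_out)) = 68.01 × (17.93/55.5892)^(1.52442) = 12.1187 mg.
C = m/V = 12.1187/55.5892 = 0.218004 mg/m³.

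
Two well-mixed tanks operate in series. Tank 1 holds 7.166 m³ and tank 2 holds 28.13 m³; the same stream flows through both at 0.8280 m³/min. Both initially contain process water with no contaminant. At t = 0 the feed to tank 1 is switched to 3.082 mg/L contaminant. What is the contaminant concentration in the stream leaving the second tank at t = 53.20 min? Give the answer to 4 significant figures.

Species balance on tank i: dCᵢ/dt = (Cᵢ₋₁ − Cᵢ)/τᵢ with τᵢ = Vᵢ/Q.
τ₁ = 7.166/0.8280 = 8.65459 min; τ₂ = 28.13/0.8280 = 33.9734 min.
Tank 1: C₁ = C_in(1 − e^(−t/τ₁)). Tank 2 (τ₁ ≠ τ₂): C₂ = C_in[1 − (τ₁ e^(−t/τ₁) − τ₂ e^(−t/τ₂))/(τ₁ − τ₂)].
At t = 53.20: e^(−t/τ₁) = 0.00213983, e^(−t/τ₂) = 0.208894.
C₂ = 3.082·[1 − (8.65459·0.00213983 − 33.9734·0.208894)/(-25.3188)] = 3.082·0.720433 = 2.22037 mg/L.

2.220 mg/L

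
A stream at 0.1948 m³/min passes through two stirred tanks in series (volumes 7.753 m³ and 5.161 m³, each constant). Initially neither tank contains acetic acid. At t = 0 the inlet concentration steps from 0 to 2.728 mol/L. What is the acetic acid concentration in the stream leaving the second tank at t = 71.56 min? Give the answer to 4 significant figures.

Each tank obeys Vᵢ dCᵢ/dt = Q(Cᵢ₋₁ − Cᵢ), so τᵢ = Vᵢ/Q.
τ₁ = 7.753/0.1948 = 39.7998 min; τ₂ = 5.161/0.1948 = 26.4938 min.
Solving the cascade with C₁(0)=C₂(0)=0 gives C₂(t) = C_in[1 − (τ₁ e^(−t/τ₁) − τ₂ e^(−t/τ₂))/(τ₁ − τ₂)].
At t = 71.56: e^(−t/τ₁) = 0.165630, e^(−t/τ₂) = 0.0671380.
C₂ = 2.728·[1 − (39.7998·0.165630 − 26.4938·0.0671380)/(13.3060)] = 2.728·0.638260 = 1.74117 mol/L.

1.741 mol/L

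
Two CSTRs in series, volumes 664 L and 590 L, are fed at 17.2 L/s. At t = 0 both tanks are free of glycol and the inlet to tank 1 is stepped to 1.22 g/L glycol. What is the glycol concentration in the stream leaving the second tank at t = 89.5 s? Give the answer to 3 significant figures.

Time constants: τᵢ = Vᵢ/Q for each well-mixed tank.
τ₁ = 664/17.2 = 38.605 s; τ₂ = 590/17.2 = 34.302 s.
Tank 1: C₁ = C_in(1 − e^(−t/τ₁)). Tank 2 (τ₁ ≠ τ₂): C₂ = C_in[1 − (τ₁ e^(−t/τ₁) − τ₂ e^(−t/τ₂))/(τ₁ − τ₂)].
At t = 89.5: e^(−t/τ₁) = 0.098434, e^(−t/τ₂) = 0.073597.
C₂ = 1.22·[1 − (38.605·0.098434 − 34.302·0.073597)/(4.3023)] = 1.22·0.70354 = 0.85832 g/L.

0.858 g/L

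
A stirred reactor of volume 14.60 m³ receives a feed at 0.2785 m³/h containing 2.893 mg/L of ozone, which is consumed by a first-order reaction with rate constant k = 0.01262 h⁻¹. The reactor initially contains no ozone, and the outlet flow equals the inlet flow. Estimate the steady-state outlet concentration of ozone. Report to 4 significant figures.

Accumulation = in − out − consumed: V dC/dt = Q C_in − Q C − k V C.
At steady state: 0 = Q C_in − (Q + kV) C_ss, so C_ss = Q C_in/(Q + kV).
C_ss = 0.2785·2.893/(0.2785 + 0.01262·14.60) = 0.805701/0.462752 = 1.74111 mg/L.

1.741 mg/L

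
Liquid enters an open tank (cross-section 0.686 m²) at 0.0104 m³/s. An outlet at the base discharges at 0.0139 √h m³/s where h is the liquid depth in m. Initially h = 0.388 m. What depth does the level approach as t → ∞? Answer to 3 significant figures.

0.560 m

Accumulation of liquid (constant cross-section A): A dh/dt = Q_in − 0.0139 √h. At steady state dh/dt = 0:
Q_in = 0.0139 √h_ss ⇒ √h_ss = 0.0104/0.0139 = 0.74820.
h_ss = 0.74820² = 0.55981 m. (Since h₀ = 0.388 m < h_ss, the level will rise toward this value.)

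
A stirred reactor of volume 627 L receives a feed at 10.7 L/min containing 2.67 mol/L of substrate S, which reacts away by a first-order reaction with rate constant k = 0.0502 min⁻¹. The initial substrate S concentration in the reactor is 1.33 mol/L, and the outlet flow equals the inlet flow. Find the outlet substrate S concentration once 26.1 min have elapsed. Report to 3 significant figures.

0.790 mol/L

Species balance: V dC/dt = Q C_in − Q C − k V C.
This is linear with rate a = Q/V + k = 0.067265 min⁻¹.
C_ss = Q C_in/(Q + kV) = 0.67739 mol/L; C(t) = C_ss + (C₀ − C_ss) e^(−a t).
C(26.1) = 0.67739 + (0.65261)·e^(−0.067265·26.1) = 0.67739 + (0.65261)·0.17280 = 0.79016 mol/L.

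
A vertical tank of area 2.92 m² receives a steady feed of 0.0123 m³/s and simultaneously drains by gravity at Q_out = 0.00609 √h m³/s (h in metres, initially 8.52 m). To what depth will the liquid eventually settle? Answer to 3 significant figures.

A dh/dt = Q_in − 0.00609 √h. Steady state requires inflow = outflow:
Q_in = 0.00609 √h_ss ⇒ √h_ss = 0.0123/0.00609 = 2.0197.
h_ss = 2.0197² = 4.0792 m. (Since h₀ = 8.52 m > h_ss, the level will fall toward this value.)

4.08 m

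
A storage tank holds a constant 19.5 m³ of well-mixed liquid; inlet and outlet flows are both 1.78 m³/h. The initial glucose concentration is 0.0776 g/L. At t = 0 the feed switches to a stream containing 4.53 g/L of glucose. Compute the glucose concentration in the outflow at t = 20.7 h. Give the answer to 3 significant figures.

Transient balance on the dissolved component: V dC/dt = Q(C_in − C).
So dC/dt = (C_in − C)/τ with τ = V/Q = 19.5/1.78 = 10.955 h.
C approaches C_in exponentially: C(t) = C_in + (C₀ − C_in) e^(−t/τ).
C(20.7) = 4.53 + (0.0776 − 4.53)·e^(−20.7/10.955) = 4.53 + (-4.4524)·0.15114 = 3.8571 g/L.

3.86 g/L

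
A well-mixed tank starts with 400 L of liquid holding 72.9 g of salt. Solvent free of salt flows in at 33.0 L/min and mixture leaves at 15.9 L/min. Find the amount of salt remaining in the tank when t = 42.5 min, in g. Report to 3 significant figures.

Total volume: dV/dt = Q_in − Q_out = 17.100 L/min, so V(t) = 400 + 17.100 t and V(42.5) = 1126.8 L.
No salt enters, so dm/dt = −Q_out · (m/V).
Separate: dm/m = −Q_out dt/V(t) ⇒ ln(m/m₀) = −(Q_out/(Q_in−Q_out)) ln(V/V₀).
m = m₀ (V₀/V)^(Q_out/(Q_in−Q_out)) = 72.9 × (400/1126.8)^(0.92982) = 27.831 g.

27.8 g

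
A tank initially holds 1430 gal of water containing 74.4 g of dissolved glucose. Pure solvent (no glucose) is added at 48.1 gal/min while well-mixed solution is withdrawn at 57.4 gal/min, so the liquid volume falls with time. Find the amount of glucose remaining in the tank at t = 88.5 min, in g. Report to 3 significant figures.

Let m(t) be the amount of glucose. Volume: V(t) = V₀ + (Q_in − Q_out) t = 1430 − 9.3000 t; V(88.5) = 606.95 gal.
Species balance (pure solvent in): dm/dt = −Q_out · m/V(t).
dm/m = −Q_out dt/(V₀ − 9.3000 t); integrating gives ln(m/m₀) = −(Q_out/(Q_in−Q_out)) ln(V/V₀).
m = m₀ (V₀/V)^(Q_out/(Q_in−Q_out)) = 74.4 × (1430/606.95)^(-6.1720) = 0.37536 g.

0.375 g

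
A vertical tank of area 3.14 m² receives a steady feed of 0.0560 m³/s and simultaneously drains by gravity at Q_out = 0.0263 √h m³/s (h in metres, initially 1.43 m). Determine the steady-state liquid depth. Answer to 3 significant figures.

4.53 m

Level balance: A dh/dt = 0.0560 − 0.0263 √h. Setting dh/dt = 0:
Q_in = 0.0263 √h_ss ⇒ √h_ss = 0.0560/0.0263 = 2.1293.
h_ss = 2.1293² = 4.5338 m. (Since h₀ = 1.43 m < h_ss, the level will rise toward this value.)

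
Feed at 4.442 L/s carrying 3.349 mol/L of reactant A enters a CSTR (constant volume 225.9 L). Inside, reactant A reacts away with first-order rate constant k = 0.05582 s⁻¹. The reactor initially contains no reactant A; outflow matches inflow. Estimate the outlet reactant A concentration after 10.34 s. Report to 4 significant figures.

Accumulation = in − out − consumed: V dC/dt = Q C_in − Q C − k V C.
dC/dt = (Q/V) C_in − (Q/V + k) C; effective rate a = Q/V + k = 0.0196636 + 0.05582 = 0.0754836 s⁻¹.
C_ss = Q C_in/(Q + kV) = 0.872419 mol/L; C(t) = C_ss + (C₀ − C_ss) e^(−a t).
C(10.34) = 0.872419 + (-0.872419)·e^(−0.0754836·10.34) = 0.872419 + (-0.872419)·0.458177 = 0.472697 mol/L.

0.4727 mol/L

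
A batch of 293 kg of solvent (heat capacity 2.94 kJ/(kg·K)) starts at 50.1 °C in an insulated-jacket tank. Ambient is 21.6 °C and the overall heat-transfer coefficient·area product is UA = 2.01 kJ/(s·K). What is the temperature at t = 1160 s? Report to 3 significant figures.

Lumped-capacitance energy balance: M c_p dT/dt = UA(T_amb − T).
dT/dt = (T_ss − T)/τ with T_ss = T_amb = 21.600 °C, τ = M c_p/UA = 293·2.94/2.01 = 428.57 s.
This is linear first-order; T(t) = T_ss + (T₀ − T_ss) e^(−t/τ).
T(1160) = 21.600 + (28.500)·0.066757 = 23.503 °C.

23.5 °C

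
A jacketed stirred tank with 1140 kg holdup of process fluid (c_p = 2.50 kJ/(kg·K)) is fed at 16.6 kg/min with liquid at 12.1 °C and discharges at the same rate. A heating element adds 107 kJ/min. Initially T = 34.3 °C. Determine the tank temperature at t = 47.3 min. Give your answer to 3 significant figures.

M c_p dT/dt = ṁ c_p (T_in − T) + Q̇.
Rearrange: dT/dt = (T_ss − T)/τ with τ = M/ṁ = 68.675 min and T_ss = T_in + Q̇/(ṁ c_p) = 14.678 °C.
Integrating: T(t) = T_ss + (T₀ − T_ss) e^(−t/τ).
T(47.3) = 14.678 + (19.622)·e^(−47.3/68.675) = 14.678 + (19.622)·0.50220 = 24.532 °C.

24.5 °C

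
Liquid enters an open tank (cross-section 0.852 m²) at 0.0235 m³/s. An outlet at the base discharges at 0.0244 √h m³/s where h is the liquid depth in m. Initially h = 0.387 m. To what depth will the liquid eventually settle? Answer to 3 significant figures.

0.928 m

Volume balance on the tank: A dh/dt = Q_in − 0.0244 √h. At steady state dh/dt = 0:
Q_in = 0.0244 √h_ss ⇒ √h_ss = 0.0235/0.0244 = 0.96311.
h_ss = 0.96311² = 0.92759 m. (Since h₀ = 0.387 m < h_ss, the level will rise toward this value.)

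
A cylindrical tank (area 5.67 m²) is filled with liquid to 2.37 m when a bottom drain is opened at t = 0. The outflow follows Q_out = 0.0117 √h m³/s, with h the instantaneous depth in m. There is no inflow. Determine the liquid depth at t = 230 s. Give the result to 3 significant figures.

1.70 m

Mass balance (ρ constant): A dh/dt = −0.0117 √h.
This is separable: 2 d(√h)/dt = −0.0117/A, so √h = √h₀ − (0.0117/(2A)) t.
√h = √2.37 − 0.0117·230/(2·5.67) = 1.5395 − 0.23730 = 1.3022.
h = 1.3022² = 1.6957 m.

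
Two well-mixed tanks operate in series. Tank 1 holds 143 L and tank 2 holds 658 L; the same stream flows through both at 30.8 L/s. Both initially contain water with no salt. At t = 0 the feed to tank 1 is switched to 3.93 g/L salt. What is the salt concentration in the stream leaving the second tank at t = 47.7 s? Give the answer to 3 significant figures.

Each tank obeys Vᵢ dCᵢ/dt = Q(Cᵢ₋₁ − Cᵢ), so τᵢ = Vᵢ/Q.
τ₁ = 143/30.8 = 4.6429 s; τ₂ = 658/30.8 = 21.364 s.
Tank 1: C₁ = C_in(1 − e^(−t/τ₁)). Tank 2 (τ₁ ≠ τ₂): C₂ = C_in[1 − (τ₁ e^(−t/τ₁) − τ₂ e^(−t/τ₂))/(τ₁ − τ₂)].
At t = 47.7: e^(−t/τ₁) = 3.4524e-05, e^(−t/τ₂) = 0.10723.
C₂ = 3.93·[1 − (4.6429·3.4524e-05 − 21.364·0.10723)/(-16.721)] = 3.93·0.86300 = 3.3916 g/L.

3.39 g/L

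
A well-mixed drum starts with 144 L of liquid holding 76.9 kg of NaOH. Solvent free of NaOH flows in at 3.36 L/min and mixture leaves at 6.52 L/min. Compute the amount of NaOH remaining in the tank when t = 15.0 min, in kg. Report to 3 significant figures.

33.7 kg

Total volume: dV/dt = Q_in − Q_out = -3.1600 L/min, so V(t) = 144 − 3.1600 t and V(15.0) = 96.600 L.
Solute balance: dm/dt = 0 − Q_out C = −Q_out m/V(t).
dm/m = −Q_out dt/(V₀ − 3.1600 t); integrating gives ln(m/m₀) = −(Q_out/(Q_in−Q_out)) ln(V/V₀).
m = m₀ (V₀/V)^(Q_out/(Q_in−Q_out)) = 76.9 × (144/96.600)^(-2.0633) = 33.743 kg.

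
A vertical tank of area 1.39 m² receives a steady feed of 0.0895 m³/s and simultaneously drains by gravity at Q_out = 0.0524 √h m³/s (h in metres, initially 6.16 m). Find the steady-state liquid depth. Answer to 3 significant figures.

A dh/dt = Q_in − 0.0524 √h. Steady state requires inflow = outflow:
Q_in = 0.0524 √h_ss ⇒ √h_ss = 0.0895/0.0524 = 1.7080.
h_ss = 1.7080² = 2.9173 m. (Since h₀ = 6.16 m > h_ss, the level will fall toward this value.)

2.92 m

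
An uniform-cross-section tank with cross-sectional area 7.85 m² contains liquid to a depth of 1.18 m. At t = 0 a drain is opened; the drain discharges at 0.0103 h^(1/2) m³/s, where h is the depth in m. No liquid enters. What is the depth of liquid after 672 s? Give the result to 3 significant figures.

0.417 m

A dh/dt = −Q_out = −0.0103 √h.
This is separable: 2 d(√h)/dt = −0.0103/A, so √h = √h₀ − (0.0103/(2A)) t.
√h = √1.18 − 0.0103·672/(2·7.85) = 1.0863 − 0.44087 = 0.64541.
h = 0.64541² = 0.41656 m.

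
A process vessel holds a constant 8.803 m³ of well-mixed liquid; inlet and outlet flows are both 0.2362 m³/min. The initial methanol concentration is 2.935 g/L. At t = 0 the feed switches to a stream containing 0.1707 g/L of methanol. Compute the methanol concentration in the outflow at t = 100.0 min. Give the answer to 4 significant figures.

0.3596 g/L

Mass balance on the solute (V constant): V dC/dt = Q(C_in − C).
So dC/dt = (C_in − C)/τ with τ = V/Q = 8.803/0.2362 = 37.2693 min.
Solution: C(t) = C_in + (C₀ − C_in) e^(−t/τ).
C(100.0) = 0.1707 + (2.935 − 0.1707)·e^(−100.0/37.2693) = 0.1707 + (2.76430)·0.0683457 = 0.359628 g/L.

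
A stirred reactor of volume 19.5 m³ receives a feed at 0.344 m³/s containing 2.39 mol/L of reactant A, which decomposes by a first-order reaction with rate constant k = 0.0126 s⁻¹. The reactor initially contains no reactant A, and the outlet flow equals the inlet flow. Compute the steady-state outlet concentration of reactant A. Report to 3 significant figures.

1.39 mol/L

Species balance: V dC/dt = Q C_in − Q C − k V C.
At steady state: 0 = Q C_in − (Q + kV) C_ss, so C_ss = Q C_in/(Q + kV).
C_ss = 0.344·2.39/(0.344 + 0.0126·19.5) = 0.82216/0.58970 = 1.3942 mol/L.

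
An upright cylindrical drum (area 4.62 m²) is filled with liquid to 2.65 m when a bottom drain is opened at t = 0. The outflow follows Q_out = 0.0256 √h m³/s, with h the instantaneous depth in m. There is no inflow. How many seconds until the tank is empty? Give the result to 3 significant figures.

588 s

Mass balance (ρ constant): A dh/dt = −0.0256 √h.
∫ h^(−1/2) dh = −(0.0256/A) ∫ dt, giving 2√h = 2√h₀ − (0.0256/A) t.
Tank is empty when √h = 0: t_empty = 2A√h₀/0.0256.
t_empty = 2·4.62·√2.65/0.0256 = 9.2400·1.6279/0.0256 = 587.56 s.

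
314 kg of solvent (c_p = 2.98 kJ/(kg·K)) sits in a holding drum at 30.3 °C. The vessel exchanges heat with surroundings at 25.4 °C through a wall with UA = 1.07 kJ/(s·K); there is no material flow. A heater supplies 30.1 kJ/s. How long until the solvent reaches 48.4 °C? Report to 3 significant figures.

1320 s

Lumped-capacitance energy balance: M c_p dT/dt = UA(T_amb − T) + Q̇.
τ = M c_p/UA = 874.50 s; T_ss = T_amb + Q̇/UA = 25.4 + 30.1/1.07 = 53.531 °C.
T(t) = T_ss + (T₀ − T_ss)e^(−t/τ); set T = 48.4:
t = −τ ln[(T − T_ss)/(T₀ − T_ss)] = −874.50 · ln(0.22086) = 1320.7 s.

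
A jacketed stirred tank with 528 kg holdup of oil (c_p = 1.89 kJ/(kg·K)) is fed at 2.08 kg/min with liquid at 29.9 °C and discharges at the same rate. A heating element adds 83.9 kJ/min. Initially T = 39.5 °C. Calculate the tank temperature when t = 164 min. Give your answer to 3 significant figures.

M c_p dT/dt = ṁ c_p (T_in − T) + Q̇.
Rearrange: dT/dt = (T_ss − T)/τ with τ = M/ṁ = 253.85 min and T_ss = T_in + Q̇/(ṁ c_p) = 51.242 °C.
Solution: T(t) = T_ss + (T₀ − T_ss) e^(−t/τ).
T(164) = 51.242 + (-11.742)·e^(−164/253.85) = 51.242 + (-11.742)·0.52411 = 45.088 °C.

45.1 °C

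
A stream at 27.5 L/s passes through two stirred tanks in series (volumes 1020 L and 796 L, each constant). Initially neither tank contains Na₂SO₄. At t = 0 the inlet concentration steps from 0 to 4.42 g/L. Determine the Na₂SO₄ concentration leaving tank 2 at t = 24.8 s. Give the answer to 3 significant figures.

Species balance on tank i: dCᵢ/dt = (Cᵢ₋₁ − Cᵢ)/τᵢ with τᵢ = Vᵢ/Q.
τ₁ = 1020/27.5 = 37.091 s; τ₂ = 796/27.5 = 28.945 s.
Solving the cascade with C₁(0)=C₂(0)=0 gives C₂(t) = C_in[1 − (τ₁ e^(−t/τ₁) − τ₂ e^(−t/τ₂))/(τ₁ − τ₂)].
At t = 24.8: e^(−t/τ₁) = 0.51241, e^(−t/τ₂) = 0.42453.
C₂ = 4.42·[1 − (37.091·0.51241 − 28.945·0.42453)/(8.1455)] = 4.42·0.17528 = 0.77473 g/L.

0.775 g/L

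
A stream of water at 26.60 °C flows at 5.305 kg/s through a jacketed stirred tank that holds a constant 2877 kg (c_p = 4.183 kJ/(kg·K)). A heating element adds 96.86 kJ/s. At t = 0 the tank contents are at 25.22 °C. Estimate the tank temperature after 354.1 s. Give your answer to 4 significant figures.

First-law balance (no shaft work): M c_p dT/dt = ṁ c_p (T_in − T) + 96.86.
τ = M/ṁ = 542.319 s; T_ss = T_in + Q̇/(ṁ c_p) = 26.60 + 96.86/(5.305·4.183) = 30.9649 °C.
Solution: T(t) = T_ss + (T₀ − T_ss) e^(−t/τ).
T(354.1) = 30.9649 + (-5.74487)·e^(−354.1/542.319) = 30.9649 + (-5.74487)·0.520515 = 27.9746 °C.

27.97 °C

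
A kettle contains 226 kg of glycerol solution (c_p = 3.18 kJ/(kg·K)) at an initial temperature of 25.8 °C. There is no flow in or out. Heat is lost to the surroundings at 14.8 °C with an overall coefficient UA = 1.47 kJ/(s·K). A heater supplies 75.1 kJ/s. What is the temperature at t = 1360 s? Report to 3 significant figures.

M c_p dT/dt = −UA(T − T_amb) + Q̇.
dT/dt = (T_ss − T)/τ with T_ss = T_amb + Q̇/UA = 14.8 + 75.1/1.47 = 65.888 °C, τ = M c_p/UA = 226·3.18/1.47 = 488.90 s.
Integrating: T(t) = T_ss + (T₀ − T_ss) e^(−t/τ).
T(1360) = 65.888 + (-40.088)·0.061929 = 63.406 °C.

63.4 °C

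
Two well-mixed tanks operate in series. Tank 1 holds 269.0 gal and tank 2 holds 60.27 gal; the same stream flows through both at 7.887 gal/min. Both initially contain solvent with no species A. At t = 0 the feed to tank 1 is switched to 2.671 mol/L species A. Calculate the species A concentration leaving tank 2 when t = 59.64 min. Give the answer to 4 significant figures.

2.072 mol/L

Species balance on tank i: dCᵢ/dt = (Cᵢ₋₁ − Cᵢ)/τᵢ with τᵢ = Vᵢ/Q.
τ₁ = 269.0/7.887 = 34.1068 min; τ₂ = 60.27/7.887 = 7.64169 min.
Tank 1: C₁ = C_in(1 − e^(−t/τ₁)). Tank 2 (τ₁ ≠ τ₂): C₂ = C_in[1 − (τ₁ e^(−t/τ₁) − τ₂ e^(−t/τ₂))/(τ₁ − τ₂)].
At t = 59.64: e^(−t/τ₁) = 0.174013, e^(−t/τ₂) = 0.000407872.
C₂ = 2.671·[1 − (34.1068·0.174013 − 7.64169·0.000407872)/(26.4651)] = 2.671·0.775860 = 2.07232 mol/L.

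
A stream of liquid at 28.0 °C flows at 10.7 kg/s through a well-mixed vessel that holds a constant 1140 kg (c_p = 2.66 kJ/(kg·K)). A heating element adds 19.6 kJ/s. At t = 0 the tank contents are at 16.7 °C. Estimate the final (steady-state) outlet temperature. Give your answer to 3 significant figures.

M c_p dT/dt = ṁ c_p (T_in − T) + Q̇.
At steady state dT/dt = 0 ⇒ T_ss = T_in + Q̇/(ṁ c_p) = 28.0 + 19.6/(10.7·2.66) = 28.689 °C.

28.7 °C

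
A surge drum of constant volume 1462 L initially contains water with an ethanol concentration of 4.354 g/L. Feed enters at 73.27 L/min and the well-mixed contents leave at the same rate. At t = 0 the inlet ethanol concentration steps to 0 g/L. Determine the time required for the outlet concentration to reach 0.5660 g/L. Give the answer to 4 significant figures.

Unsteady species balance (constant V, well mixed): V dC/dt = Q(C_in − C), so τ = V/Q = 19.9536 min.
C(t) = C_in + (C₀ − C_in) e^(−t/τ). Set C = 0.5660 and solve for t:
e^(−t/τ) = (C − C_in)/(C₀ − C_in) = (0.5660 − 0)/(4.354 − 0) = 0.129995
t = −τ ln(…) = 19.9536 × 2.04026 = 40.7104 min.

40.71 min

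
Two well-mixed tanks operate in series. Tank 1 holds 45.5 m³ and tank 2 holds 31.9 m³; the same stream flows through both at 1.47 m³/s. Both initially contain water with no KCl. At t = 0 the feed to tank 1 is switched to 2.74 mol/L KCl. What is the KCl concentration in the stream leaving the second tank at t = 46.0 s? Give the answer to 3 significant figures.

Each tank obeys Vᵢ dCᵢ/dt = Q(Cᵢ₋₁ − Cᵢ), so τᵢ = Vᵢ/Q.
τ₁ = 45.5/1.47 = 30.952 s; τ₂ = 31.9/1.47 = 21.701 s.
Tank 1: C₁ = C_in(1 − e^(−t/τ₁)). Tank 2 (τ₁ ≠ τ₂): C₂ = C_in[1 − (τ₁ e^(−t/τ₁) − τ₂ e^(−t/τ₂))/(τ₁ − τ₂)].
At t = 46.0: e^(−t/τ₁) = 0.22624, e^(−t/τ₂) = 0.12006.
C₂ = 2.74·[1 − (30.952·0.22624 − 21.701·0.12006)/(9.2517)] = 2.74·0.52471 = 1.4377 mol/L.

1.44 mol/L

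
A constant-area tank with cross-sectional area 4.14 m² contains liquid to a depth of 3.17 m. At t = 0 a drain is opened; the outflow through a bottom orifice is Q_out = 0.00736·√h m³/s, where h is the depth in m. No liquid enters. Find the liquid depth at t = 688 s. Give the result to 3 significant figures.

1.37 m

A dh/dt = −Q_out = −0.00736 √h.
Separate and integrate: 2(√h − √h₀) = −(0.00736/A) t.
√h = √3.17 − 0.00736·688/(2·4.14) = 1.7804 − 0.61156 = 1.1689.
h = 1.1689² = 1.3663 m.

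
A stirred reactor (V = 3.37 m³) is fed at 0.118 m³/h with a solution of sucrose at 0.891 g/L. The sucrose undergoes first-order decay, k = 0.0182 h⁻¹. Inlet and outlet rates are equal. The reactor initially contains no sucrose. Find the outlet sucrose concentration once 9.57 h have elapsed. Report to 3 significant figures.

0.234 g/L

Species balance: V dC/dt = Q C_in − Q C − k V C.
This is linear with rate a = Q/V + k = 0.053215 h⁻¹.
C_ss = Q C_in/(Q + kV) = 0.58627 g/L; C(t) = C_ss + (C₀ − C_ss) e^(−a t).
C(9.57) = 0.58627 + (-0.58627)·e^(−0.053215·9.57) = 0.58627 + (-0.58627)·0.60094 = 0.23396 g/L.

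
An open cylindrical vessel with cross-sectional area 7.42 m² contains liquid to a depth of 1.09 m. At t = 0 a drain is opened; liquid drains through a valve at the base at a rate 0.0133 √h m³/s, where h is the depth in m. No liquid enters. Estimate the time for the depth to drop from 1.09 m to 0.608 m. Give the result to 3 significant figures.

295 s

With no inflow, A dh/dt = −0.0133 √h.
Separate and integrate: 2(√h − √h₀) = −(0.0133/A) t.
t = 2A(√h₀ − √h)/0.0133 = 2·7.42·(√1.09 − √0.608)/0.0133
  = 14.840 × (1.0440 − 0.77974) / 0.0133 = 294.89 s.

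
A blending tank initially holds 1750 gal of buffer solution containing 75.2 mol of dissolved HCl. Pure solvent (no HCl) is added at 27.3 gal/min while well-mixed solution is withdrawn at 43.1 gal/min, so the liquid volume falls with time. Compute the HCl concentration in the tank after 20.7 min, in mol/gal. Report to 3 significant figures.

0.0301 mol/gal

Total volume: dV/dt = Q_in − Q_out = -15.800 gal/min, so V(t) = 1750 − 15.800 t and V(20.7) = 1422.9 gal.
No HCl enters, so dm/dt = −Q_out · (m/V).
dm/m = −Q_out dt/(V₀ − 15.800 t); integrating gives ln(m/m₀) = −(Q_out/(Q_in−Q_out)) ln(V/V₀).
m = m₀ (V₀/V)^(Q_out/(Q_in−Q_out)) = 75.2 × (1750/1422.9)^(-2.7278) = 42.768 mol.
C = m/V = 42.768/1422.9 = 0.030056 mol/gal.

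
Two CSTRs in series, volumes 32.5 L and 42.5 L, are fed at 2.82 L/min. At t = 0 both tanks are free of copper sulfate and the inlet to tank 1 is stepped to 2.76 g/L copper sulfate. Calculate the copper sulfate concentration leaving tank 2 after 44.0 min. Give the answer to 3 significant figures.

2.32 g/L

Each tank obeys Vᵢ dCᵢ/dt = Q(Cᵢ₋₁ − Cᵢ), so τᵢ = Vᵢ/Q.
τ₁ = 32.5/2.82 = 11.525 min; τ₂ = 42.5/2.82 = 15.071 min.
Tank 1: C₁ = C_in(1 − e^(−t/τ₁)). Tank 2 (τ₁ ≠ τ₂): C₂ = C_in[1 − (τ₁ e^(−t/τ₁) − τ₂ e^(−t/τ₂))/(τ₁ − τ₂)].
At t = 44.0: e^(−t/τ₁) = 0.021975, e^(−t/τ₂) = 0.053959.
C₂ = 2.76·[1 − (11.525·0.021975 − 15.071·0.053959)/(-3.5461)] = 2.76·0.84209 = 2.3242 g/L.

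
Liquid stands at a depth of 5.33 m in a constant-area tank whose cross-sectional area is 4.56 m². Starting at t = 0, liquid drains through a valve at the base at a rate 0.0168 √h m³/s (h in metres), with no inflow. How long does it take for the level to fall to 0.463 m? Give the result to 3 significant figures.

Accumulation of liquid (constant cross-section A): A dh/dt = −0.0168 √h.
This is separable: 2 d(√h)/dt = −0.0168/A, so √h = √h₀ − (0.0168/(2A)) t.
t = 2A(√h₀ − √h)/0.0168 = 2·4.56·(√5.33 − √0.463)/0.0168
  = 9.1200 × (2.3087 − 0.68044) / 0.0168 = 883.90 s.

884 s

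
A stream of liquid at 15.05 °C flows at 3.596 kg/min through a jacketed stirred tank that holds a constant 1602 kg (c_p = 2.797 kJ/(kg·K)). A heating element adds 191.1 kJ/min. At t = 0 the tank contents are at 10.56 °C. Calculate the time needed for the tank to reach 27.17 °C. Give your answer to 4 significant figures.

547.1 min

Energy balance: M c_p dT/dt = ṁ c_p (T_in − T) + 191.1.
τ = M/ṁ = 445.495 min; T_ss = T_in + Q̇/(ṁ c_p) = 34.0498 °C.
T(t) = T_ss + (T₀ − T_ss) e^(−t/τ). Set T = 27.17:
e^(−t/τ) = (27.17 − 34.0498)/(10.56 − 34.0498) = 0.292884
t = −445.495 · ln(0.292884) = 547.058 min.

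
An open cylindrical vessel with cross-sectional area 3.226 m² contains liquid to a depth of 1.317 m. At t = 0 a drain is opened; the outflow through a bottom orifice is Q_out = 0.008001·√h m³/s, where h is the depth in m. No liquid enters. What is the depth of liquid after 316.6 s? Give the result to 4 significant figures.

A dh/dt = −Q_out = −0.008001 √h.
Separate and integrate: 2(√h − √h₀) = −(0.008001/A) t.
√h = √1.317 − 0.008001·316.6/(2·3.226) = 1.14761 − 0.392610 = 0.754997.
h = 0.754997² = 0.570020 m.

0.5700 m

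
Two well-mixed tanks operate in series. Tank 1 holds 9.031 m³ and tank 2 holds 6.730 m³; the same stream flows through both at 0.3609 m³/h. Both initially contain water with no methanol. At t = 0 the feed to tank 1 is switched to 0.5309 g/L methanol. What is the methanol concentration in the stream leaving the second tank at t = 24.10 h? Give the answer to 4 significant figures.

Species balance on tank i: dCᵢ/dt = (Cᵢ₋₁ − Cᵢ)/τᵢ with τᵢ = Vᵢ/Q.
τ₁ = 9.031/0.3609 = 25.0236 h; τ₂ = 6.730/0.3609 = 18.6478 h.
Tank 1: C₁ = C_in(1 − e^(−t/τ₁)). Tank 2 (τ₁ ≠ τ₂): C₂ = C_in[1 − (τ₁ e^(−t/τ₁) − τ₂ e^(−t/τ₂))/(τ₁ − τ₂)].
At t = 24.10: e^(−t/τ₁) = 0.381711, e^(−t/τ₂) = 0.274618.
C₂ = 0.5309·[1 − (25.0236·0.381711 − 18.6478·0.274618)/(6.37573)] = 0.5309·0.305062 = 0.161958 g/L.

0.1620 g/L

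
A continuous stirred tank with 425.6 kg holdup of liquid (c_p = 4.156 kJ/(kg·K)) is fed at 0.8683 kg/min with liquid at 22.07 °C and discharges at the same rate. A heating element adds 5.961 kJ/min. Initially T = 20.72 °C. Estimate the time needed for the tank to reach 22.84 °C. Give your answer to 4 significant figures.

M c_p dT/dt = ṁ c_p (T_in − T) + Q̇.
τ = M/ṁ = 490.153 min; T_ss = T_in + Q̇/(ṁ c_p) = 23.7219 °C.
T(t) = T_ss + (T₀ − T_ss) e^(−t/τ). Set T = 22.84:
e^(−t/τ) = (22.84 − 23.7219)/(20.72 − 23.7219) = 0.293772
t = −490.153 · ln(0.293772) = 600.414 min.

600.4 min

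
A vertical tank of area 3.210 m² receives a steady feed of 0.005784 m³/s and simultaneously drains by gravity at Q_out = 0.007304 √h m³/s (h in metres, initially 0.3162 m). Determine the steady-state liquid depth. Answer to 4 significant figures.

Level balance: A dh/dt = 0.005784 − 0.007304 √h. Setting dh/dt = 0:
Q_in = 0.007304 √h_ss ⇒ √h_ss = 0.005784/0.007304 = 0.791895.
h_ss = 0.791895² = 0.627097 m. (Since h₀ = 0.3162 m < h_ss, the level will rise toward this value.)

0.6271 m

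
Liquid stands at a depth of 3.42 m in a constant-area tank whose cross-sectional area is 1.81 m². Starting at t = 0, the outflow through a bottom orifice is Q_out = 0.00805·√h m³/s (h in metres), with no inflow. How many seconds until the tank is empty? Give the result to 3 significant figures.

832 s

A dh/dt = −Q_out = −0.00805 √h.
Separate and integrate: 2(√h − √h₀) = −(0.00805/A) t.
Tank is empty when √h = 0: t_empty = 2A√h₀/0.00805.
t_empty = 2·1.81·√3.42/0.00805 = 3.6200·1.8493/0.00805 = 831.62 s.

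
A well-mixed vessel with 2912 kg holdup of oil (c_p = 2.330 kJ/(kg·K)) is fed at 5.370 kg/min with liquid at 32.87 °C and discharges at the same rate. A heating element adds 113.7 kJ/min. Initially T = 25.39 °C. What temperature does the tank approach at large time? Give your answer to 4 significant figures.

Heat balance on the well-mixed liquid: M c_p dT/dt = ṁ c_p (T_in − T) + 113.7.
At steady state dT/dt = 0 ⇒ T_ss = T_in + Q̇/(ṁ c_p) = 32.87 + 113.7/(5.370·2.330) = 41.9572 °C.

41.96 °C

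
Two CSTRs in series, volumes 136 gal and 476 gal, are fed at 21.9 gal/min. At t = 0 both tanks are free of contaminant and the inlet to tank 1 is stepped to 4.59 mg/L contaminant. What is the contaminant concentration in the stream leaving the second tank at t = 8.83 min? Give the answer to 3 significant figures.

Each tank obeys Vᵢ dCᵢ/dt = Q(Cᵢ₋₁ − Cᵢ), so τᵢ = Vᵢ/Q.
τ₁ = 136/21.9 = 6.2100 min; τ₂ = 476/21.9 = 21.735 min.
Tank 1: C₁ = C_in(1 − e^(−t/τ₁)). Tank 2 (τ₁ ≠ τ₂): C₂ = C_in[1 − (τ₁ e^(−t/τ₁) − τ₂ e^(−t/τ₂))/(τ₁ − τ₂)].
At t = 8.83: e^(−t/τ₁) = 0.24126, e^(−t/τ₂) = 0.66614.
C₂ = 4.59·[1 − (6.2100·0.24126 − 21.735·0.66614)/(-15.525)] = 4.59·0.16391 = 0.75233 mg/L.

0.752 mg/L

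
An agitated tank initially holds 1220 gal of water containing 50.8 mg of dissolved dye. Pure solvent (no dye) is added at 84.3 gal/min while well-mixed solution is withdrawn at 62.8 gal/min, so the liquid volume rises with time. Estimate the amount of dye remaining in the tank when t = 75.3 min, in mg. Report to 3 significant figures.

4.31 mg

Let m(t) be the amount of dye. Volume: V(t) = V₀ + (Q_in − Q_out) t = 1220 + 21.500 t; V(75.3) = 2838.9 gal.
Solute balance: dm/dt = 0 − Q_out C = −Q_out m/V(t).
dm/m = −Q_out dt/(V₀ + 21.500 t); integrating gives ln(m/m₀) = −(Q_out/(Q_in−Q_out)) ln(V/V₀).
m = m₀ (V₀/V)^(Q_out/(Q_in−Q_out)) = 50.8 × (1220/2838.9)^(2.9209) = 4.3100 mg.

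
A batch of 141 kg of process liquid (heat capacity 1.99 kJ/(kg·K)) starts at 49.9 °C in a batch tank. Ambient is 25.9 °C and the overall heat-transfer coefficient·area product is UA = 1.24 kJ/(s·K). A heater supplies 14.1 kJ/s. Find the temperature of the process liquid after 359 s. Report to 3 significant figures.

39.9 °C

Lumped-capacitance energy balance: M c_p dT/dt = UA(T_amb − T) + Q̇.
dT/dt = (T_ss − T)/τ with T_ss = T_amb + Q̇/UA = 25.9 + 14.1/1.24 = 37.271 °C, τ = M c_p/UA = 141·1.99/1.24 = 226.28 s.
Solution: T(t) = T_ss + (T₀ − T_ss) e^(−t/τ).
T(359) = 37.271 + (12.629)·0.20464 = 39.855 °C.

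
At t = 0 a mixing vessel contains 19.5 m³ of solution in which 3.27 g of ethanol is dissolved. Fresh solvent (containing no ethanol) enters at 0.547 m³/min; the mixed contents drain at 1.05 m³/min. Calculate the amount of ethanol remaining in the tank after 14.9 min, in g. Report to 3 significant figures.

1.19 g

Total volume: dV/dt = Q_in − Q_out = -0.50300 m³/min, so V(t) = 19.5 − 0.50300 t and V(14.9) = 12.005 m³.
Species balance (pure solvent in): dm/dt = −Q_out · m/V(t).
Separate: dm/m = −Q_out dt/V(t) ⇒ ln(m/m₀) = −(Q_out/(Q_in−Q_out)) ln(V/V₀).
m = m₀ (V₀/V)^(Q_out/(Q_in−Q_out)) = 3.27 × (19.5/12.005)^(-2.0875) = 1.1879 g.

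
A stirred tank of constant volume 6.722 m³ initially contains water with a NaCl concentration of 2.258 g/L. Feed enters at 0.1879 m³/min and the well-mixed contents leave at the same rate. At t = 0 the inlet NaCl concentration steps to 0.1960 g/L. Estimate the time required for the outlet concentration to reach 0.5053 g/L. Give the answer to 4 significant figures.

Accumulation = in − out for the solute gives V dC/dt = Q(C_in − C), so τ = V/Q = 35.7743 min.
C(t) = C_in + (C₀ − C_in) e^(−t/τ). Set C = 0.5053 and solve for t:
e^(−t/τ) = (C − C_in)/(C₀ − C_in) = (0.5053 − 0.1960)/(2.258 − 0.1960) = 0.150000
t = −τ ln(…) = 35.7743 × 1.89712 = 67.8682 min.

67.87 min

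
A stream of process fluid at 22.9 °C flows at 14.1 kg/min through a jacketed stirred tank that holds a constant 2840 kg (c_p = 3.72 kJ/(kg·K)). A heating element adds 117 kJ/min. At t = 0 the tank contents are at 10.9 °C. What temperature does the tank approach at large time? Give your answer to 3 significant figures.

M c_p dT/dt = ṁ c_p (T_in − T) + Q̇.
At steady state dT/dt = 0 ⇒ T_ss = T_in + Q̇/(ṁ c_p) = 22.9 + 117/(14.1·3.72) = 25.131 °C.

25.1 °C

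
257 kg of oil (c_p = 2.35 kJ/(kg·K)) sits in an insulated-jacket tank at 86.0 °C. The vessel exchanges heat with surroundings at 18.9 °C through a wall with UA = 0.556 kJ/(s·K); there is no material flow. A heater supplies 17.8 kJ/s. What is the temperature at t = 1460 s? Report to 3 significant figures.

60.1 °C

M c_p dT/dt = −UA(T − T_amb) + Q̇.
dT/dt = (T_ss − T)/τ with T_ss = T_amb + Q̇/UA = 18.9 + 17.8/0.556 = 50.914 °C, τ = M c_p/UA = 257·2.35/0.556 = 1086.2 s.
Integrating: T(t) = T_ss + (T₀ − T_ss) e^(−t/τ).
T(1460) = 50.914 + (35.086)·0.26078 = 60.064 °C.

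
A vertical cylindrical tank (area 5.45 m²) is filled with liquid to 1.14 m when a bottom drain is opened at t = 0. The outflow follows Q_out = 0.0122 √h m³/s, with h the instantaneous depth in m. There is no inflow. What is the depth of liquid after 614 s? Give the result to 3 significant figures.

With no inflow, A dh/dt = −0.0122 √h.
Separate and integrate: 2(√h − √h₀) = −(0.0122/A) t.
√h = √1.14 − 0.0122·614/(2·5.45) = 1.0677 − 0.68723 = 0.38048.
h = 0.38048² = 0.14476 m.

0.145 m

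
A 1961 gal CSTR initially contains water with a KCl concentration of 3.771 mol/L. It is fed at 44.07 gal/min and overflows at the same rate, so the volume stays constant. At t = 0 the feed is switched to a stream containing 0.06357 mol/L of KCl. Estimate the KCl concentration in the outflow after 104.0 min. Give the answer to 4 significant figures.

Mass balance on the solute (V constant): V dC/dt = Q(C_in − C).
Time constant τ = V/Q = 1961/44.07 = 44.4974 min.
Integrating: C(t) = C_in + (C₀ − C_in) e^(−t/τ).
C(104.0) = 0.06357 + (3.771 − 0.06357)·e^(−104.0/44.4974) = 0.06357 + (3.70743)·0.0965962 = 0.421694 mol/L.

0.4217 mol/L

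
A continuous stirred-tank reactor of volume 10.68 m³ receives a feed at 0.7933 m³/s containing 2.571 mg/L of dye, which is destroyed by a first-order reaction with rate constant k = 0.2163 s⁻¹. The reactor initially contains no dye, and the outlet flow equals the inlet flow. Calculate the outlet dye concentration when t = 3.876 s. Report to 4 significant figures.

Accumulation = in − out − consumed: V dC/dt = Q C_in − Q C − k V C.
This is linear with rate a = Q/V + k = 0.290579 s⁻¹.
C_ss = Q C_in/(Q + kV) = 0.657210 mg/L; C(t) = C_ss + (C₀ − C_ss) e^(−a t).
C(3.876) = 0.657210 + (-0.657210)·e^(−0.290579·3.876) = 0.657210 + (-0.657210)·0.324236 = 0.444119 mg/L.

0.4441 mg/L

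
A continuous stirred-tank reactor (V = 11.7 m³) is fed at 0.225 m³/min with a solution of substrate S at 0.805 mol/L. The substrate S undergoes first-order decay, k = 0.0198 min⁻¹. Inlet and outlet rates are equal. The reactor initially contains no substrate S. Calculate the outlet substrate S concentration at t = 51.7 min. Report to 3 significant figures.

0.344 mol/L

V dC/dt = Q(C_in − C) − k V C.
This is linear with rate a = Q/V + k = 0.039031 min⁻¹.
C_ss = Q C_in/(Q + kV) = 0.39663 mol/L; C(t) = C_ss + (C₀ − C_ss) e^(−a t).
C(51.7) = 0.39663 + (-0.39663)·e^(−0.039031·51.7) = 0.39663 + (-0.39663)·0.13294 = 0.34390 mol/L.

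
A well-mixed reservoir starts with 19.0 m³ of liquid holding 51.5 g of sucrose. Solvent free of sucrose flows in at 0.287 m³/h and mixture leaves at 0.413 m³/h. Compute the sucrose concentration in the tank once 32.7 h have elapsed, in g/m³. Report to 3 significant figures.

1.55 g/m³

Total volume: dV/dt = Q_in − Q_out = -0.12600 m³/h, so V(t) = 19.0 − 0.12600 t and V(32.7) = 14.880 m³.
No sucrose enters, so dm/dt = −Q_out · (m/V).
dm/m = −Q_out dt/(V₀ − 0.12600 t); integrating gives ln(m/m₀) = −(Q_out/(Q_in−Q_out)) ln(V/V₀).
m = m₀ (V₀/V)^(Q_out/(Q_in−Q_out)) = 51.5 × (19.0/14.880)^(-3.2778) = 23.113 g.
C = m/V = 23.113/14.880 = 1.5533 g/m³.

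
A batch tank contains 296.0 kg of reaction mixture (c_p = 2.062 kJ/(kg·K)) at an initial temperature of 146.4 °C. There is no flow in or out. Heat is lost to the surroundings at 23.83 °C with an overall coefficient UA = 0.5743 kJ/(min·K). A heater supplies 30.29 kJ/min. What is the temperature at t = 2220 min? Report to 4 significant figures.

85.22 °C

First-law balance (no shaft work): M c_p dT/dt = −UA(T − T_amb) + Q̇.
dT/dt = (T_ss − T)/τ with T_ss = T_amb + Q̇/UA = 23.83 + 30.29/0.5743 = 76.5725 °C, τ = M c_p/UA = 296.0·2.062/0.5743 = 1062.78 min.
This is linear first-order; T(t) = T_ss + (T₀ − T_ss) e^(−t/τ).
T(2220) = 76.5725 + (69.8275)·0.123827 = 85.2190 °C.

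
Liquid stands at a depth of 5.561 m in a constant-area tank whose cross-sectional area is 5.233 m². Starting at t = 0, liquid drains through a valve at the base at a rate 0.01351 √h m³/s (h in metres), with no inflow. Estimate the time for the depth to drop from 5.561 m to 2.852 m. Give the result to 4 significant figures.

A dh/dt = −Q_out = −0.01351 √h.
Separate and integrate: 2(√h − √h₀) = −(0.01351/A) t.
t = 2A(√h₀ − √h)/0.01351 = 2·5.233·(√5.561 − √2.852)/0.01351
  = 10.4660 × (2.35818 − 1.68879) / 0.01351 = 518.567 s.

518.6 s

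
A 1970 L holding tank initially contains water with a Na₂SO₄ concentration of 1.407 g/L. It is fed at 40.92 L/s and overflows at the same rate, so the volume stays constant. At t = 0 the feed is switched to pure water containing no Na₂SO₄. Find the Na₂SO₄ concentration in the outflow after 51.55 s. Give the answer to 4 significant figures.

Mass balance on the solute (V constant): V dC/dt = Q(C_in − C).
So dC/dt = (C_in − C)/τ with τ = V/Q = 1970/40.92 = 48.1427 s.
C approaches C_in exponentially: C(t) = C_in + (C₀ − C_in) e^(−t/τ).
C(51.55) = 0 + (1.407 − 0)·e^(−51.55/48.1427) = 0 + (1.40700)·0.342743 = 0.482239 g/L.

0.4822 g/L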